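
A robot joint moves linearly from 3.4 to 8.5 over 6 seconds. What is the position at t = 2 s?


s = t/T = 2/6 = 0.3333
p(t) = p0 + (pf-p0)*s
= 3.4 + (8.5 - 3.4) * 0.3333
= 5.1


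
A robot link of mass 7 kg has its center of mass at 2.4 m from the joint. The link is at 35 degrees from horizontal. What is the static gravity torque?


tau = m*g*L*cos(angle)
= 7 * 9.81 * 2.4 * cos(35 deg)
= 7 * 9.81 * 2.4 * 0.8192
= 135.0028 Nm


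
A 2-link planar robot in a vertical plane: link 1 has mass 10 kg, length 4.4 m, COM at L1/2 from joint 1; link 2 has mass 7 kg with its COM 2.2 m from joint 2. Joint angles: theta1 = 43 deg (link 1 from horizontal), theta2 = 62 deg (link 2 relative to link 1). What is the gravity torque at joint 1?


Horizontal distance from joint 1 to link-1 COM:
  x_c1 = (L1/2)*cos(t1) = 2.2 * 0.7314 = 1.609 m
Horizontal distance from joint 1 to link-2 COM:
  x_c2 = L1*cos(t1) + Lc2*cos(t1+t2)
       = 4.4*0.7314 + 2.2*-0.2588 = 2.6486 m
tau1 = m1*g*x_c1 + m2*g*x_c2
     = 10*9.81*1.609 + 7*9.81*2.6486
     = 157.8408 + 181.8762
     = 339.717 Nm


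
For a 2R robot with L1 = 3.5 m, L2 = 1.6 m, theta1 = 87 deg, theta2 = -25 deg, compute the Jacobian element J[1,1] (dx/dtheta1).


J[1,1] = -L1*sin(t1) - L2*sin(t1+t2)
= -3.5*sin(87) - 1.6*sin(62)
= -4.9079


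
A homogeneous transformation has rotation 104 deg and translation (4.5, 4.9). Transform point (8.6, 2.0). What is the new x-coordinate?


x' = cos(theta)*px - sin(theta)*py + tx
= -0.2419*8.6 - 0.9703*2.0 + 4.5
= 0.4789


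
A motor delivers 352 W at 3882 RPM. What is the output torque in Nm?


omega = 3882 * 2*pi/60 = 406.5221 rad/s
tau = P / omega = 352 / 406.5221
= 0.8659 Nm


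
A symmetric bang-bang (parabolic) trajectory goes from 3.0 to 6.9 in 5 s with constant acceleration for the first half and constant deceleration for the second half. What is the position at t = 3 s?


Symmetric rest-to-rest: each phase covers (pf-p0)/2 in time T/2. 0.5*a*(T/2)^2 = (pf-p0)/2 => a = 4*(pf-p0)/T^2
a = 4*(6.9-3.0)/5^2 = 0.624
t = 3 is in the deceleration phase (t > T/2).
p = pf - 0.5*a*(T-t)^2 = 6.9 - 0.5*0.624*2^2
= 5.652


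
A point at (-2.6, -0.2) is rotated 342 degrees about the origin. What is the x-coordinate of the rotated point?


x' = x*cos(theta) - y*sin(theta)
cos(342 deg) = 0.9511, sin(342 deg) = -0.309
x' = -2.6 * 0.9511 - -0.2 * -0.309
= -2.4727 - 0.0618
= -2.5346


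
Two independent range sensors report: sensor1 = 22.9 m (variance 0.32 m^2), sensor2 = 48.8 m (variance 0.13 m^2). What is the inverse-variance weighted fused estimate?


w1 = (1/var1) / (1/var1 + 1/var2)
   = 3.125 / (3.125 + 7.6923) = 0.2889
w2 = 1 - w1 = 0.7111
fused = w1*s1 + w2*s2 = 6.6156 + 34.7022
= 41.3178 m


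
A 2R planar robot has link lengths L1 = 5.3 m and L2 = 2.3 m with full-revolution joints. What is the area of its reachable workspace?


r_max = L1 + L2 = 7.6 m
r_min = |L1 - L2| = 3.0 m
Area = pi*(r_max^2 - r_min^2)
= pi*(57.76 - 9.0)
= pi * 48.76
= 153.1841 m^2


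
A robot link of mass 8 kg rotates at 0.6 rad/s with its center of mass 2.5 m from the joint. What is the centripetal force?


F = m * omega^2 * r
= 8 * 0.6^2 * 2.5
= 8 * 0.36 * 2.5
= 7.2 N


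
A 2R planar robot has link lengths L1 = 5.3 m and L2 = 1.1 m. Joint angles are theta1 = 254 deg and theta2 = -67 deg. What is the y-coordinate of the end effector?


Convert angles to radians: theta1 = 4.4331, theta2 = -1.1694
y = L1*sin(theta1) + L2*sin(theta1+theta2)
y = -5.0947 + -0.1341
y = -5.2287


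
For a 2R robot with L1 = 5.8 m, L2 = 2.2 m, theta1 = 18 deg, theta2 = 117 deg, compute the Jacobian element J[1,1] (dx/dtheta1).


J[1,1] = -L1*sin(t1) - L2*sin(t1+t2)
= -5.8*sin(18) - 2.2*sin(135)
= -3.3479


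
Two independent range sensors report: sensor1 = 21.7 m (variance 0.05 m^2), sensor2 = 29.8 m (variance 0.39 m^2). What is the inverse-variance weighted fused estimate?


w1 = (1/var1) / (1/var1 + 1/var2)
   = 20.0 / (20.0 + 2.5641) = 0.8864
w2 = 1 - w1 = 0.1136
fused = w1*s1 + w2*s2 = 19.2341 + 3.3864
= 22.6205 m


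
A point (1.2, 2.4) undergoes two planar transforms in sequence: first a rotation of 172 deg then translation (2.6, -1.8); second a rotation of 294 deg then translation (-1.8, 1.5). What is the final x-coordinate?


After transform 1:
x1 = cos(172)*1.2 - sin(172)*2.4 + 2.6 = 1.0777
y1 = sin(172)*1.2 + cos(172)*2.4 + -1.8 = -4.0096
After transform 2:
x2 = cos(294)*1.0777 - sin(294)*-4.0096 + -1.8
= -5.0247


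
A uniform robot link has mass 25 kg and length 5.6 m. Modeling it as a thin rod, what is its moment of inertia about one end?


I = (1/3) * m * L^2
= (1/3) * 25 * 5.6^2
= 0.333333 * 25 * 31.36
= 261.3333 kg*m^2


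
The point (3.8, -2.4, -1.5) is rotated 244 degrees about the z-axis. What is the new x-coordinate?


Rotation about z-axis: x' = x*cos(theta) - y*sin(theta)
= 3.8 * -0.4384 - -2.4 * -0.8988
= -3.8229


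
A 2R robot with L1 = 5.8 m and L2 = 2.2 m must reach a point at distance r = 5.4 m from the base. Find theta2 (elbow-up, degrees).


cos(theta2) = (r^2 - L1^2 - L2^2) / (2*L1*L2)
cos(theta2) = (29.16 - 33.64 - 4.84) / 25.52
cos(theta2) = -0.365204
theta2 = 111.4201 degrees


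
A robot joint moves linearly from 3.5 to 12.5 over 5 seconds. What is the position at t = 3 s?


s = t/T = 3/5 = 0.6
p(t) = p0 + (pf-p0)*s
= 3.5 + (12.5 - 3.5) * 0.6
= 8.9


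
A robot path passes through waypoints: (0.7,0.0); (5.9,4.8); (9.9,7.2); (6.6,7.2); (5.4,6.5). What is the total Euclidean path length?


Segment lengths:
  seg1 = sqrt((5.2)^2 + (4.8)^2) = 7.0767
  seg2 = sqrt((4.0)^2 + (2.4)^2) = 4.6648
  seg3 = sqrt((-3.3)^2 + (0.0)^2) = 3.3
  seg4 = sqrt((-1.2)^2 + (-0.7)^2) = 1.3892
Total = 16.4307


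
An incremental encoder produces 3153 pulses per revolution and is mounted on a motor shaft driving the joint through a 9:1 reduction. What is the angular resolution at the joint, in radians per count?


counts per rev = 3153
effective counts at joint = 3153 * 9 = 28377
resolution = 2*pi / 28377
= 2.2142e-04 rad/count


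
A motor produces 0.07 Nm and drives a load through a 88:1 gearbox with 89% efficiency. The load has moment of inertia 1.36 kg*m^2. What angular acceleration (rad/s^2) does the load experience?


tau_out = tau_motor * N * eta
= 0.07 * 88 * 0.89 = 5.4824 Nm
alpha = tau_out / I = 5.4824 / 1.36
= 4.0312 rad/s^2


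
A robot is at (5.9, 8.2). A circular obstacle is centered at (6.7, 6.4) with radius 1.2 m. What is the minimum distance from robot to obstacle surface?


center_dist = sqrt((5.9-6.7)^2 + (8.2-6.4)^2)
= sqrt(0.64 + 3.24)
= 1.9698
min_dist = center_dist - radius = 1.9698 - 1.2 = 0.7698 m


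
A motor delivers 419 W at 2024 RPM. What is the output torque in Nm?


omega = 2024 * 2*pi/60 = 211.9528 rad/s
tau = P / omega = 419 / 211.9528
= 1.9769 Nm


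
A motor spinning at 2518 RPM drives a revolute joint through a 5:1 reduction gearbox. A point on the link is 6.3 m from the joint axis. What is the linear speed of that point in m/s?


omega_motor = 2518 * 2*pi/60 = 263.6843 rad/s
omega_joint = omega_motor / 5 = 52.7369 rad/s
v = omega_joint * r = 52.7369 * 6.3
= 332.2423 m/s


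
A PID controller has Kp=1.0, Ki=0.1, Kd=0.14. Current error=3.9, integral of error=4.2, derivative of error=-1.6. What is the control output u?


u = Kp*e + Ki*int(e) + Kd*de/dt
= 1.0*3.9 + 0.1*4.2 + 0.14*(-1.6)
= 3.9 + 0.42 + -0.224
= 4.096


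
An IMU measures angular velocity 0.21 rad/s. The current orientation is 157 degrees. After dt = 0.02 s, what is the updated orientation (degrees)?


delta_theta = w * dt = 0.21 * 0.02 = 0.0042 rad
= 0.2406 deg
theta_new = 157 + 0.2406 = 157.2406 deg


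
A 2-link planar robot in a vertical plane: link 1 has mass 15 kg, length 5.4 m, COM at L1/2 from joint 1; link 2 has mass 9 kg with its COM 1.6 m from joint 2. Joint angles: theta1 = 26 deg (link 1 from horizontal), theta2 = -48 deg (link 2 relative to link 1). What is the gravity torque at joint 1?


Horizontal distance from joint 1 to link-1 COM:
  x_c1 = (L1/2)*cos(t1) = 2.7 * 0.8988 = 2.4267 m
Horizontal distance from joint 1 to link-2 COM:
  x_c2 = L1*cos(t1) + Lc2*cos(t1+t2)
       = 5.4*0.8988 + 1.6*0.9272 = 6.337 m
tau1 = m1*g*x_c1 + m2*g*x_c2
     = 15*9.81*2.4267 + 9*9.81*6.337
     = 357.0954 + 559.4921
     = 916.5875 Nm


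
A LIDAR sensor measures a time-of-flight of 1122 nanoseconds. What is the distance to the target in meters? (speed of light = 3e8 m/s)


tof = 1122 ns = 1.122e-06 s
dist = c * tof / 2
= 3e8 * 1.122e-06 / 2
= 168.3 m


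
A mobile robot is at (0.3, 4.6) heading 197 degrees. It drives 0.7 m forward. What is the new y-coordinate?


y_new = y0 + d*sin(theta)
= 4.6 + 0.7*sin(197)
= 4.6 + -0.2047
= 4.3953


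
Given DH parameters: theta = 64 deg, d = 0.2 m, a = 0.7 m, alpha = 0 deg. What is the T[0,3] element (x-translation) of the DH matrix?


T[0,3] = a * cos(theta)
= 0.7 * cos(64 deg)
= 0.7 * 0.4384
= 0.3069


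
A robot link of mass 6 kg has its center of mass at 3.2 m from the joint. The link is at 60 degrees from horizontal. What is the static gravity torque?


tau = m*g*L*cos(angle)
= 6 * 9.81 * 3.2 * cos(60 deg)
= 6 * 9.81 * 3.2 * 0.5
= 94.176 Nm


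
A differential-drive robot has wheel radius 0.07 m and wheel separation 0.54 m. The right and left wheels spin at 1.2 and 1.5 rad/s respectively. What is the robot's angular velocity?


vR = r*wR = 0.07*1.2 = 0.084 m/s
vL = r*wL = 0.07*1.5 = 0.105 m/s
v = (vR+vL)/2 = 0.0945 m/s
omega = (vR-vL)/L = -0.0389 rad/s
angular velocity = -0.0389 rad/s


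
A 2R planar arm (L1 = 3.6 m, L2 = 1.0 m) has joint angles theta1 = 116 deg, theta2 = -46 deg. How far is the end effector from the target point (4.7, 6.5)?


End effector via forward kinematics:
x = L1*cos(t1) + L2*cos(t1+t2) = -1.2361
y = L1*sin(t1) + L2*sin(t1+t2) = 4.1754
Distance to target:
d = sqrt((4.7 - -1.2361)^2 + (6.5 - 4.1754)^2)
= sqrt(35.2375 + 5.404)
= 6.3751 m


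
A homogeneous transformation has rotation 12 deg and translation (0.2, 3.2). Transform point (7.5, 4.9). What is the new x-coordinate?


x' = cos(theta)*px - sin(theta)*py + tx
= 0.9781*7.5 - 0.2079*4.9 + 0.2
= 6.5173


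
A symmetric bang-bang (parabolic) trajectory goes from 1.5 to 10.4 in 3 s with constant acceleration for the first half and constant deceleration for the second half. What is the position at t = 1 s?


Symmetric rest-to-rest: each phase covers (pf-p0)/2 in time T/2. 0.5*a*(T/2)^2 = (pf-p0)/2 => a = 4*(pf-p0)/T^2
a = 4*(10.4-1.5)/3^2 = 3.9556
t = 1 is in the acceleration phase (t <= T/2).
p = p0 + 0.5*a*t^2 = 1.5 + 0.5*3.9556*1^2
= 3.4778


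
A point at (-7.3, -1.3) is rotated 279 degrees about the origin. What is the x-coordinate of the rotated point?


x' = x*cos(theta) - y*sin(theta)
cos(279 deg) = 0.1564, sin(279 deg) = -0.9877
x' = -7.3 * 0.1564 - -1.3 * -0.9877
= -1.142 - 1.284
= -2.426


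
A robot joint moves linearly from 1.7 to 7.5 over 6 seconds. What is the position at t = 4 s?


s = t/T = 4/6 = 0.6667
p(t) = p0 + (pf-p0)*s
= 1.7 + (7.5 - 1.7) * 0.6667
= 5.5667


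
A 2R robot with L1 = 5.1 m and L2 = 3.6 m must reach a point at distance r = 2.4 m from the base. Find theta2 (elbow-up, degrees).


cos(theta2) = (r^2 - L1^2 - L2^2) / (2*L1*L2)
cos(theta2) = (5.76 - 26.01 - 12.96) / 36.72
cos(theta2) = -0.904412
theta2 = 154.7442 degrees


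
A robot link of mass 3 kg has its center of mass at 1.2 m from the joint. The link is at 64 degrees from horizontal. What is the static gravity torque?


tau = m*g*L*cos(angle)
= 3 * 9.81 * 1.2 * cos(64 deg)
= 3 * 9.81 * 1.2 * 0.4384
= 15.4815 Nm


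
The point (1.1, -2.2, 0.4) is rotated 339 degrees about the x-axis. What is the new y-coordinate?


Rotation about x-axis: y' = y*cos(theta) - z*sin(theta)
= -2.2 * 0.9336 - 0.4 * -0.3584
= -1.9105


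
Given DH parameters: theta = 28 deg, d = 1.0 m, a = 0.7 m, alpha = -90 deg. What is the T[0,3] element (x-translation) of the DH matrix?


T[0,3] = a * cos(theta)
= 0.7 * cos(28 deg)
= 0.7 * 0.8829
= 0.6181


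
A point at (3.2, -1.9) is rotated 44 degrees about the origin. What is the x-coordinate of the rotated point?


x' = x*cos(theta) - y*sin(theta)
cos(44 deg) = 0.7193, sin(44 deg) = 0.6947
x' = 3.2 * 0.7193 - -1.9 * 0.6947
= 2.3019 - -1.3199
= 3.6217


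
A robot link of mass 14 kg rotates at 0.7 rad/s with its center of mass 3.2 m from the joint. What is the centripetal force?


F = m * omega^2 * r
= 14 * 0.7^2 * 3.2
= 14 * 0.49 * 3.2
= 21.952 N


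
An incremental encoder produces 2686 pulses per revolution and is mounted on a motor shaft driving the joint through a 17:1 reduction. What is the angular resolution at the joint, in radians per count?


counts per rev = 2686
effective counts at joint = 2686 * 17 = 45662
resolution = 2*pi / 45662
= 1.3760e-04 rad/count


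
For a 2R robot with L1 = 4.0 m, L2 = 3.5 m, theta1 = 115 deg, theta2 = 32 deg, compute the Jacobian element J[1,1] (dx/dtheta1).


J[1,1] = -L1*sin(t1) - L2*sin(t1+t2)
= -4.0*sin(115) - 3.5*sin(147)
= -5.5315


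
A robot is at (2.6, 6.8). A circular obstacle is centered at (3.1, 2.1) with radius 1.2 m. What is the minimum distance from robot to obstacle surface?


center_dist = sqrt((2.6-3.1)^2 + (6.8-2.1)^2)
= sqrt(0.25 + 22.09)
= 4.7265
min_dist = center_dist - radius = 4.7265 - 1.2 = 3.5265 m


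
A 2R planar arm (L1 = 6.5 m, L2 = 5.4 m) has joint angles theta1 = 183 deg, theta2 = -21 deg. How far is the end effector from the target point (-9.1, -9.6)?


End effector via forward kinematics:
x = L1*cos(t1) + L2*cos(t1+t2) = -11.6268
y = L1*sin(t1) + L2*sin(t1+t2) = 1.3285
Distance to target:
d = sqrt((-9.1 - -11.6268)^2 + (-9.6 - 1.3285)^2)
= sqrt(6.3847 + 119.4323)
= 11.2168 m


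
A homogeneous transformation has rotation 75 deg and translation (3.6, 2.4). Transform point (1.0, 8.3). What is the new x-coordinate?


x' = cos(theta)*px - sin(theta)*py + tx
= 0.2588*1.0 - 0.9659*8.3 + 3.6
= -4.1584


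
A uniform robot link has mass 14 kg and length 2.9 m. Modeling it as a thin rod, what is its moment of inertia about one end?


I = (1/3) * m * L^2
= (1/3) * 14 * 2.9^2
= 0.333333 * 14 * 8.41
= 39.2467 kg*m^2


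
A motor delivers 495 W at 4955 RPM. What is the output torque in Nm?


omega = 4955 * 2*pi/60 = 518.8864 rad/s
tau = P / omega = 495 / 518.8864
= 0.954 Nm


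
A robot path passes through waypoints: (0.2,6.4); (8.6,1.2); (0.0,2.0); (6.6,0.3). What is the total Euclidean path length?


Segment lengths:
  seg1 = sqrt((8.4)^2 + (-5.2)^2) = 9.8793
  seg2 = sqrt((-8.6)^2 + (0.8)^2) = 8.6371
  seg3 = sqrt((6.6)^2 + (-1.7)^2) = 6.8154
Total = 25.3318


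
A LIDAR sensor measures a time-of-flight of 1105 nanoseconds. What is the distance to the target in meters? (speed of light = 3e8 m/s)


tof = 1105 ns = 1.105e-06 s
dist = c * tof / 2
= 3e8 * 1.105e-06 / 2
= 165.75 m


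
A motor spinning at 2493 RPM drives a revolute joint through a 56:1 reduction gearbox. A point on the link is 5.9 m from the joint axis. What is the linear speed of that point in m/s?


omega_motor = 2493 * 2*pi/60 = 261.0663 rad/s
omega_joint = omega_motor / 56 = 4.6619 rad/s
v = omega_joint * r = 4.6619 * 5.9
= 27.5052 m/s


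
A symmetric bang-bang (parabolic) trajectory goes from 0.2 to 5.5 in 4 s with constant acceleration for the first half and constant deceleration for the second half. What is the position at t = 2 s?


Symmetric rest-to-rest: each phase covers (pf-p0)/2 in time T/2. 0.5*a*(T/2)^2 = (pf-p0)/2 => a = 4*(pf-p0)/T^2
a = 4*(5.5-0.2)/4^2 = 1.325
t = 2 is in the acceleration phase (t <= T/2).
p = p0 + 0.5*a*t^2 = 0.2 + 0.5*1.325*2^2
= 2.85


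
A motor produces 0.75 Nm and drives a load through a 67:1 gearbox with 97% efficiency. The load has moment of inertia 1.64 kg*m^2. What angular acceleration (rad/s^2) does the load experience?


tau_out = tau_motor * N * eta
= 0.75 * 67 * 0.97 = 48.7425 Nm
alpha = tau_out / I = 48.7425 / 1.64
= 29.721 rad/s^2


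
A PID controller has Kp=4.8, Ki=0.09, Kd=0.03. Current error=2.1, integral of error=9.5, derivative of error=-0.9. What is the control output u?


u = Kp*e + Ki*int(e) + Kd*de/dt
= 4.8*2.1 + 0.09*9.5 + 0.03*(-0.9)
= 10.08 + 0.855 + -0.027
= 10.908


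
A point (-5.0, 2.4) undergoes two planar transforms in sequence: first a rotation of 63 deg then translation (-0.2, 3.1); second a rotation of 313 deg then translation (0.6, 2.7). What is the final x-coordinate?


After transform 1:
x1 = cos(63)*-5.0 - sin(63)*2.4 + -0.2 = -4.6084
y1 = sin(63)*-5.0 + cos(63)*2.4 + 3.1 = -0.2655
After transform 2:
x2 = cos(313)*-4.6084 - sin(313)*-0.2655 + 0.6
= -2.737


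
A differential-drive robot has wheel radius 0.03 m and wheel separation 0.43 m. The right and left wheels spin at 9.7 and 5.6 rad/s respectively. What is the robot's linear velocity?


vR = r*wR = 0.03*9.7 = 0.291 m/s
vL = r*wL = 0.03*5.6 = 0.168 m/s
v = (vR+vL)/2 = 0.2295 m/s
omega = (vR-vL)/L = 0.286 rad/s
linear velocity = 0.2295 m/s


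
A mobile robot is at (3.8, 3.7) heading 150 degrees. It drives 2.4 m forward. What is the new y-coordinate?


y_new = y0 + d*sin(theta)
= 3.7 + 2.4*sin(150)
= 3.7 + 1.2
= 4.9


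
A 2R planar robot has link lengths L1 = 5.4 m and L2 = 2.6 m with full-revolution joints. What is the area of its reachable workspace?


r_max = L1 + L2 = 8.0 m
r_min = |L1 - L2| = 2.8 m
Area = pi*(r_max^2 - r_min^2)
= pi*(64.0 - 7.84)
= pi * 56.16
= 176.4318 m^2


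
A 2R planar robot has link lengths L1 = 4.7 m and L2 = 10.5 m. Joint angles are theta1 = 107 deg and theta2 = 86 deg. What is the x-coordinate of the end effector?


Convert angles to radians: theta1 = 1.8675, theta2 = 1.501
x = L1*cos(theta1) + L2*cos(theta1+theta2)
x = -1.3741 + -10.2309
x = -11.605


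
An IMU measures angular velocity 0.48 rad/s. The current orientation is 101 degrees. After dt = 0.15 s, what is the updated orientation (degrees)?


delta_theta = w * dt = 0.48 * 0.15 = 0.072 rad
= 4.1253 deg
theta_new = 101 + 4.1253 = 105.1253 deg


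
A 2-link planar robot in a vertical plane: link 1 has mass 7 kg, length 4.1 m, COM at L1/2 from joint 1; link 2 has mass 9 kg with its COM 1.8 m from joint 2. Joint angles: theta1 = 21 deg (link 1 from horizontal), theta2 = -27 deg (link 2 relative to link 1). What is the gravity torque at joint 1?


Horizontal distance from joint 1 to link-1 COM:
  x_c1 = (L1/2)*cos(t1) = 2.05 * 0.9336 = 1.9138 m
Horizontal distance from joint 1 to link-2 COM:
  x_c2 = L1*cos(t1) + Lc2*cos(t1+t2)
       = 4.1*0.9336 + 1.8*0.9945 = 5.6178 m
tau1 = m1*g*x_c1 + m2*g*x_c2
     = 7*9.81*1.9138 + 9*9.81*5.6178
     = 131.4234 + 495.9973
     = 627.4206 Nm


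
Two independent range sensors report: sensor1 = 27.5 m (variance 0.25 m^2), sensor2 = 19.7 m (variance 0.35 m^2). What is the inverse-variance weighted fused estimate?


w1 = (1/var1) / (1/var1 + 1/var2)
   = 4.0 / (4.0 + 2.8571) = 0.5833
w2 = 1 - w1 = 0.4167
fused = w1*s1 + w2*s2 = 16.0417 + 8.2083
= 24.25 m


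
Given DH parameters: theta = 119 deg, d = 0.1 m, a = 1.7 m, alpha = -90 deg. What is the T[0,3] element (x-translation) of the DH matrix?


T[0,3] = a * cos(theta)
= 1.7 * cos(119 deg)
= 1.7 * -0.4848
= -0.8242


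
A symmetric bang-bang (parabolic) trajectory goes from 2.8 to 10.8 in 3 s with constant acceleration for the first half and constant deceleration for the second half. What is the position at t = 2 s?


Symmetric rest-to-rest: each phase covers (pf-p0)/2 in time T/2. 0.5*a*(T/2)^2 = (pf-p0)/2 => a = 4*(pf-p0)/T^2
a = 4*(10.8-2.8)/3^2 = 3.5556
t = 2 is in the deceleration phase (t > T/2).
p = pf - 0.5*a*(T-t)^2 = 10.8 - 0.5*3.5556*1^2
= 9.0222


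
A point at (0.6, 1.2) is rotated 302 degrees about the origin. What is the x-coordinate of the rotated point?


x' = x*cos(theta) - y*sin(theta)
cos(302 deg) = 0.5299, sin(302 deg) = -0.848
x' = 0.6 * 0.5299 - 1.2 * -0.848
= 0.318 - -1.0177
= 1.3356


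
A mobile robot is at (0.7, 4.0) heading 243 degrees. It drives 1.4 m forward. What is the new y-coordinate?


y_new = y0 + d*sin(theta)
= 4.0 + 1.4*sin(243)
= 4.0 + -1.2474
= 2.7526


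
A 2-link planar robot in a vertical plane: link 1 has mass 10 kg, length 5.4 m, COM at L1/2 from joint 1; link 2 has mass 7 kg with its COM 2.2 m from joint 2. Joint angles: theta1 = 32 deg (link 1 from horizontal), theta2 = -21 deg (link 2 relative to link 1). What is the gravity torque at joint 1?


Horizontal distance from joint 1 to link-1 COM:
  x_c1 = (L1/2)*cos(t1) = 2.7 * 0.848 = 2.2897 m
Horizontal distance from joint 1 to link-2 COM:
  x_c2 = L1*cos(t1) + Lc2*cos(t1+t2)
       = 5.4*0.848 + 2.2*0.9816 = 6.739 m
tau1 = m1*g*x_c1 + m2*g*x_c2
     = 10*9.81*2.2897 + 7*9.81*6.739
     = 224.6225 + 462.7698
     = 687.3923 Nm


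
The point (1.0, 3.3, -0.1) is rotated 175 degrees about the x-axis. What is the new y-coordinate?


Rotation about x-axis: y' = y*cos(theta) - z*sin(theta)
= 3.3 * -0.9962 - -0.1 * 0.0872
= -3.2787


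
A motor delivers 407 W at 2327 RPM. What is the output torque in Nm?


omega = 2327 * 2*pi/60 = 243.6829 rad/s
tau = P / omega = 407 / 243.6829
= 1.6702 Nm


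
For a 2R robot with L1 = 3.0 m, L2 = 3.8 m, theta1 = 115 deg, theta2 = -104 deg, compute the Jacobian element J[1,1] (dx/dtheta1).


J[1,1] = -L1*sin(t1) - L2*sin(t1+t2)
= -3.0*sin(115) - 3.8*sin(11)
= -3.444


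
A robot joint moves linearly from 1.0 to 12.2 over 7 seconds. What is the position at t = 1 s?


s = t/T = 1/7 = 0.1429
p(t) = p0 + (pf-p0)*s
= 1.0 + (12.2 - 1.0) * 0.1429
= 2.6


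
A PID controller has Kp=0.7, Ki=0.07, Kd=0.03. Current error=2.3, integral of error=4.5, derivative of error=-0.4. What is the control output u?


u = Kp*e + Ki*int(e) + Kd*de/dt
= 0.7*2.3 + 0.07*4.5 + 0.03*(-0.4)
= 1.61 + 0.315 + -0.012
= 1.913


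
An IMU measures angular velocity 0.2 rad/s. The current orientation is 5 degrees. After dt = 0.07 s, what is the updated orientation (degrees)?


delta_theta = w * dt = 0.2 * 0.07 = 0.014 rad
= 0.8021 deg
theta_new = 5 + 0.8021 = 5.8021 deg


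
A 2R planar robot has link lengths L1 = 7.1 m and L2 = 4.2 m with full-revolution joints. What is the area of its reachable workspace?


r_max = L1 + L2 = 11.3 m
r_min = |L1 - L2| = 2.9 m
Area = pi*(r_max^2 - r_min^2)
= pi*(127.69 - 8.41)
= pi * 119.28
= 374.7292 m^2


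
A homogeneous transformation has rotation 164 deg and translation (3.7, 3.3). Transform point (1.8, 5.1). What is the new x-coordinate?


x' = cos(theta)*px - sin(theta)*py + tx
= -0.9613*1.8 - 0.2756*5.1 + 3.7
= 0.564


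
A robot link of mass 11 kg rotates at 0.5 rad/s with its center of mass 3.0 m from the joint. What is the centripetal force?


F = m * omega^2 * r
= 11 * 0.5^2 * 3.0
= 11 * 0.25 * 3.0
= 8.25 N


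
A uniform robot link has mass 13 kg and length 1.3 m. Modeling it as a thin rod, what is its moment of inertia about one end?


I = (1/3) * m * L^2
= (1/3) * 13 * 1.3^2
= 0.333333 * 13 * 1.69
= 7.3233 kg*m^2


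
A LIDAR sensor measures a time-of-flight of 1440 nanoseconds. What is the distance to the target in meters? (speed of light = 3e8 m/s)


tof = 1440 ns = 1.44e-06 s
dist = c * tof / 2
= 3e8 * 1.44e-06 / 2
= 216.0 m


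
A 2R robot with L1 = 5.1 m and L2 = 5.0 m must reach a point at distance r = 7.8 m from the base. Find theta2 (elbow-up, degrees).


cos(theta2) = (r^2 - L1^2 - L2^2) / (2*L1*L2)
cos(theta2) = (60.84 - 26.01 - 25.0) / 51.0
cos(theta2) = 0.192745
theta2 = 78.887 degrees


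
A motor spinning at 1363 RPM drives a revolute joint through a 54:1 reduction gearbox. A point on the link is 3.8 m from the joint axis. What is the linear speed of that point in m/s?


omega_motor = 1363 * 2*pi/60 = 142.733 rad/s
omega_joint = omega_motor / 54 = 2.6432 rad/s
v = omega_joint * r = 2.6432 * 3.8
= 10.0442 m/s


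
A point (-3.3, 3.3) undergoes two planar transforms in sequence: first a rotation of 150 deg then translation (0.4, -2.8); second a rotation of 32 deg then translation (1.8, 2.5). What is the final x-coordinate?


After transform 1:
x1 = cos(150)*-3.3 - sin(150)*3.3 + 0.4 = 1.6079
y1 = sin(150)*-3.3 + cos(150)*3.3 + -2.8 = -7.3079
After transform 2:
x2 = cos(32)*1.6079 - sin(32)*-7.3079 + 1.8
= 7.0362


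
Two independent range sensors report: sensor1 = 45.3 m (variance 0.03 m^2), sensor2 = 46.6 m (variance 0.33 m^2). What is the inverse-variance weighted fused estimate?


w1 = (1/var1) / (1/var1 + 1/var2)
   = 33.3333 / (33.3333 + 3.0303) = 0.9167
w2 = 1 - w1 = 0.0833
fused = w1*s1 + w2*s2 = 41.525 + 3.8833
= 45.4083 m


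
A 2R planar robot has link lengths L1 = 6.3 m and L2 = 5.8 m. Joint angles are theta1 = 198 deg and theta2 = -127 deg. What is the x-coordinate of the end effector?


Convert angles to radians: theta1 = 3.4558, theta2 = -2.2166
x = L1*cos(theta1) + L2*cos(theta1+theta2)
x = -5.9917 + 1.8883
x = -4.1034


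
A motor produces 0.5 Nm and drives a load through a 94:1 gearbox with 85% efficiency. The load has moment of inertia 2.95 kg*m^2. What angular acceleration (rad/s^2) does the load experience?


tau_out = tau_motor * N * eta
= 0.5 * 94 * 0.85 = 39.95 Nm
alpha = tau_out / I = 39.95 / 2.95
= 13.5424 rad/s^2


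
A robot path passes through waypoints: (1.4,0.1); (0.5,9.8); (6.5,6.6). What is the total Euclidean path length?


Segment lengths:
  seg1 = sqrt((-0.9)^2 + (9.7)^2) = 9.7417
  seg2 = sqrt((6.0)^2 + (-3.2)^2) = 6.8
Total = 16.5417


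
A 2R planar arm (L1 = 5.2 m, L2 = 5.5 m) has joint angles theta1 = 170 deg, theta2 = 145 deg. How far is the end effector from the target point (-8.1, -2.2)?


End effector via forward kinematics:
x = L1*cos(t1) + L2*cos(t1+t2) = -1.2319
y = L1*sin(t1) + L2*sin(t1+t2) = -2.9861
Distance to target:
d = sqrt((-8.1 - -1.2319)^2 + (-2.2 - -2.9861)^2)
= sqrt(47.1706 + 0.618)
= 6.9129 m


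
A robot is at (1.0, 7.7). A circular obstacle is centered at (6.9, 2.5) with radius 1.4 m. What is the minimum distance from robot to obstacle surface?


center_dist = sqrt((1.0-6.9)^2 + (7.7-2.5)^2)
= sqrt(34.81 + 27.04)
= 7.8645
min_dist = center_dist - radius = 7.8645 - 1.4 = 6.4645 m


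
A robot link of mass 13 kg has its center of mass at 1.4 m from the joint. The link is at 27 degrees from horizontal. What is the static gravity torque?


tau = m*g*L*cos(angle)
= 13 * 9.81 * 1.4 * cos(27 deg)
= 13 * 9.81 * 1.4 * 0.891
= 159.0821 Nm


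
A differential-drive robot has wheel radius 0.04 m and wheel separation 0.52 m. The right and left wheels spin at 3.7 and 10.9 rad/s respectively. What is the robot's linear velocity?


vR = r*wR = 0.04*3.7 = 0.148 m/s
vL = r*wL = 0.04*10.9 = 0.436 m/s
v = (vR+vL)/2 = 0.292 m/s
omega = (vR-vL)/L = -0.5538 rad/s
linear velocity = 0.292 m/s


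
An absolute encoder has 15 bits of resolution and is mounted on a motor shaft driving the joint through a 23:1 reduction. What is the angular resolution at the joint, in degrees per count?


counts = 2^15 = 32768
effective counts at joint = 32768 * 23 = 753664
resolution = 360 / 753664
= 4.7767e-04 deg/count


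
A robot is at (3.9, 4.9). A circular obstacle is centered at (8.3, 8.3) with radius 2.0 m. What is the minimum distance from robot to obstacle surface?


center_dist = sqrt((3.9-8.3)^2 + (4.9-8.3)^2)
= sqrt(19.36 + 11.56)
= 5.5606
min_dist = center_dist - radius = 5.5606 - 2.0 = 3.5606 m


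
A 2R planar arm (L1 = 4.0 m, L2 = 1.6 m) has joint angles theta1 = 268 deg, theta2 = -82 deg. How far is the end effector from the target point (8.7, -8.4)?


End effector via forward kinematics:
x = L1*cos(t1) + L2*cos(t1+t2) = -1.7308
y = L1*sin(t1) + L2*sin(t1+t2) = -4.1648
Distance to target:
d = sqrt((8.7 - -1.7308)^2 + (-8.4 - -4.1648)^2)
= sqrt(108.8023 + 17.9368)
= 11.2578 m


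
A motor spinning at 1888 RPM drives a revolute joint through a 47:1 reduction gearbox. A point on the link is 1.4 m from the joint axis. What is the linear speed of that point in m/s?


omega_motor = 1888 * 2*pi/60 = 197.7109 rad/s
omega_joint = omega_motor / 47 = 4.2066 rad/s
v = omega_joint * r = 4.2066 * 1.4
= 5.8893 m/s


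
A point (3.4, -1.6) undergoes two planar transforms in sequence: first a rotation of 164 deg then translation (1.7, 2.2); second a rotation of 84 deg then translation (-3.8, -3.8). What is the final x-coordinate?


After transform 1:
x1 = cos(164)*3.4 - sin(164)*-1.6 + 1.7 = -1.1273
y1 = sin(164)*3.4 + cos(164)*-1.6 + 2.2 = 4.6752
After transform 2:
x2 = cos(84)*-1.1273 - sin(84)*4.6752 + -3.8
= -8.5674


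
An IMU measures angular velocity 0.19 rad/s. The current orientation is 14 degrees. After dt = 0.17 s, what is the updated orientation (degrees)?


delta_theta = w * dt = 0.19 * 0.17 = 0.0323 rad
= 1.8507 deg
theta_new = 14 + 1.8507 = 15.8507 deg


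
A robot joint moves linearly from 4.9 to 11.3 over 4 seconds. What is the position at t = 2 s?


s = t/T = 2/4 = 0.5
p(t) = p0 + (pf-p0)*s
= 4.9 + (11.3 - 4.9) * 0.5
= 8.1


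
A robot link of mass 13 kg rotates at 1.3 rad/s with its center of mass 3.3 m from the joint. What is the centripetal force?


F = m * omega^2 * r
= 13 * 1.3^2 * 3.3
= 13 * 1.69 * 3.3
= 72.501 N


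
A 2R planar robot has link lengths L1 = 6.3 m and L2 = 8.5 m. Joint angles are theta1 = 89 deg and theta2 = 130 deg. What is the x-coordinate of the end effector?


Convert angles to radians: theta1 = 1.5533, theta2 = 2.2689
x = L1*cos(theta1) + L2*cos(theta1+theta2)
x = 0.11 + -6.6057
x = -6.4958


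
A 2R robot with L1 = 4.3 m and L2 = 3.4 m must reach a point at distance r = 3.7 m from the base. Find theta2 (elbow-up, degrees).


cos(theta2) = (r^2 - L1^2 - L2^2) / (2*L1*L2)
cos(theta2) = (13.69 - 18.49 - 11.56) / 29.24
cos(theta2) = -0.559508
theta2 = 124.0217 degrees


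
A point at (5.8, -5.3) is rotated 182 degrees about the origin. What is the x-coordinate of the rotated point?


x' = x*cos(theta) - y*sin(theta)
cos(182 deg) = -0.9994, sin(182 deg) = -0.0349
x' = 5.8 * -0.9994 - -5.3 * -0.0349
= -5.7965 - 0.185
= -5.9814


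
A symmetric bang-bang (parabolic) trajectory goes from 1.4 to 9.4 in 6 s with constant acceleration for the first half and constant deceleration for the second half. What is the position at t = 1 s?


Symmetric rest-to-rest: each phase covers (pf-p0)/2 in time T/2. 0.5*a*(T/2)^2 = (pf-p0)/2 => a = 4*(pf-p0)/T^2
a = 4*(9.4-1.4)/6^2 = 0.8889
t = 1 is in the acceleration phase (t <= T/2).
p = p0 + 0.5*a*t^2 = 1.4 + 0.5*0.8889*1^2
= 1.8444


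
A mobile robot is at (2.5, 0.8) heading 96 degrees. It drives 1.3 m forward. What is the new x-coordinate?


x_new = x0 + d*cos(theta)
= 2.5 + 1.3*cos(96)
= 2.5 + -0.1359
= 2.3641


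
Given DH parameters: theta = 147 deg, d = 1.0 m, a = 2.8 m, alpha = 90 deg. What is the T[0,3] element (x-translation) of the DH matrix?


T[0,3] = a * cos(theta)
= 2.8 * cos(147 deg)
= 2.8 * -0.8387
= -2.3483


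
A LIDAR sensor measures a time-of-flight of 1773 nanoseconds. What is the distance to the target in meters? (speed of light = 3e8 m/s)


tof = 1773 ns = 1.773e-06 s
dist = c * tof / 2
= 3e8 * 1.773e-06 / 2
= 265.95 m


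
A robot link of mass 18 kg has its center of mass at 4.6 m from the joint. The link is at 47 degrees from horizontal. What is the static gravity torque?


tau = m*g*L*cos(angle)
= 18 * 9.81 * 4.6 * cos(47 deg)
= 18 * 9.81 * 4.6 * 0.682
= 553.9654 Nm


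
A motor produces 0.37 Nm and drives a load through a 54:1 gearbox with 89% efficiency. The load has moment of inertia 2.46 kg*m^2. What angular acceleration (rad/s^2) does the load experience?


tau_out = tau_motor * N * eta
= 0.37 * 54 * 0.89 = 17.7822 Nm
alpha = tau_out / I = 17.7822 / 2.46
= 7.2285 rad/s^2


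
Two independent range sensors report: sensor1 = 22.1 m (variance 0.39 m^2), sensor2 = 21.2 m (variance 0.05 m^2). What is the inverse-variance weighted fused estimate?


w1 = (1/var1) / (1/var1 + 1/var2)
   = 2.5641 / (2.5641 + 20.0) = 0.1136
w2 = 1 - w1 = 0.8864
fused = w1*s1 + w2*s2 = 2.5114 + 18.7909
= 21.3023 m


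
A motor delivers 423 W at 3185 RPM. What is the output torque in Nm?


omega = 3185 * 2*pi/60 = 333.5324 rad/s
tau = P / omega = 423 / 333.5324
= 1.2682 Nm


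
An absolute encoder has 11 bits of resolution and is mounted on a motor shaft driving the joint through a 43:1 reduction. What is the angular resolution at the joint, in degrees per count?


counts = 2^11 = 2048
effective counts at joint = 2048 * 43 = 88064
resolution = 360 / 88064
= 0.0041 deg/count


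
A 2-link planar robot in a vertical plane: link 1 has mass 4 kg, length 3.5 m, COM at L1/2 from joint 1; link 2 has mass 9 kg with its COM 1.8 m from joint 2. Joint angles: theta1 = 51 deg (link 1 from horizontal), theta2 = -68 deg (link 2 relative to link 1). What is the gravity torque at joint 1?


Horizontal distance from joint 1 to link-1 COM:
  x_c1 = (L1/2)*cos(t1) = 1.75 * 0.6293 = 1.1013 m
Horizontal distance from joint 1 to link-2 COM:
  x_c2 = L1*cos(t1) + Lc2*cos(t1+t2)
       = 3.5*0.6293 + 1.8*0.9563 = 3.924 m
tau1 = m1*g*x_c1 + m2*g*x_c2
     = 4*9.81*1.1013 + 9*9.81*3.924
     = 43.2154 + 346.4473
     = 389.6627 Nm


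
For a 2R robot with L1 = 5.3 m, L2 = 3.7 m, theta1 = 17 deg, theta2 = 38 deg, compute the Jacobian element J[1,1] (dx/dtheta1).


J[1,1] = -L1*sin(t1) - L2*sin(t1+t2)
= -5.3*sin(17) - 3.7*sin(55)
= -4.5804


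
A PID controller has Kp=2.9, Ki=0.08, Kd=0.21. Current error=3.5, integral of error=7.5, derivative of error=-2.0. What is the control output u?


u = Kp*e + Ki*int(e) + Kd*de/dt
= 2.9*3.5 + 0.08*7.5 + 0.21*(-2.0)
= 10.15 + 0.6 + -0.42
= 10.33


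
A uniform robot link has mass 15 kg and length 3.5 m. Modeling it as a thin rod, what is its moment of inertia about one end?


I = (1/3) * m * L^2
= (1/3) * 15 * 3.5^2
= 0.333333 * 15 * 12.25
= 61.25 kg*m^2


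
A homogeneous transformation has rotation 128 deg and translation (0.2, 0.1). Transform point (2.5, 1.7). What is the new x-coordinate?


x' = cos(theta)*px - sin(theta)*py + tx
= -0.6157*2.5 - 0.788*1.7 + 0.2
= -2.6788


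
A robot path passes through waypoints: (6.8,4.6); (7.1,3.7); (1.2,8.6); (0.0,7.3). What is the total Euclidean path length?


Segment lengths:
  seg1 = sqrt((0.3)^2 + (-0.9)^2) = 0.9487
  seg2 = sqrt((-5.9)^2 + (4.9)^2) = 7.6694
  seg3 = sqrt((-1.2)^2 + (-1.3)^2) = 1.7692
Total = 10.3873


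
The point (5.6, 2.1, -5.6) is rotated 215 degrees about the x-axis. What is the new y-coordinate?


Rotation about x-axis: y' = y*cos(theta) - z*sin(theta)
= 2.1 * -0.8192 - -5.6 * -0.5736
= -4.9322


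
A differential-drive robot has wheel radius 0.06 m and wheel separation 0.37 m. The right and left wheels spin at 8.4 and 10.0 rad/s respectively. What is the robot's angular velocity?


vR = r*wR = 0.06*8.4 = 0.504 m/s
vL = r*wL = 0.06*10.0 = 0.6 m/s
v = (vR+vL)/2 = 0.552 m/s
omega = (vR-vL)/L = -0.2595 rad/s
angular velocity = -0.2595 rad/s


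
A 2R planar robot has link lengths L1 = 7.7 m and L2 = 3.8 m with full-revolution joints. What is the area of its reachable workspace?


r_max = L1 + L2 = 11.5 m
r_min = |L1 - L2| = 3.9 m
Area = pi*(r_max^2 - r_min^2)
= pi*(132.25 - 15.21)
= pi * 117.04
= 367.692 m^2


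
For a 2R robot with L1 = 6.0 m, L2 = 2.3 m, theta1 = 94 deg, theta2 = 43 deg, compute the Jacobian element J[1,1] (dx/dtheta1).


J[1,1] = -L1*sin(t1) - L2*sin(t1+t2)
= -6.0*sin(94) - 2.3*sin(137)
= -7.554


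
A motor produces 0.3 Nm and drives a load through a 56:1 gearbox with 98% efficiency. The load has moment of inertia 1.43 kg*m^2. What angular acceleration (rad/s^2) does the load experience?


tau_out = tau_motor * N * eta
= 0.3 * 56 * 0.98 = 16.464 Nm
alpha = tau_out / I = 16.464 / 1.43
= 11.5133 rad/s^2


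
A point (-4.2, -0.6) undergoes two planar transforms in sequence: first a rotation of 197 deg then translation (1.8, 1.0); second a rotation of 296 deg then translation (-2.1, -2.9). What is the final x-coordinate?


After transform 1:
x1 = cos(197)*-4.2 - sin(197)*-0.6 + 1.8 = 5.6411
y1 = sin(197)*-4.2 + cos(197)*-0.6 + 1.0 = 2.8017
After transform 2:
x2 = cos(296)*5.6411 - sin(296)*2.8017 + -2.1
= 2.8911


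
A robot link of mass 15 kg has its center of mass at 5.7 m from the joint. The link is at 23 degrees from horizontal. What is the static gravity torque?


tau = m*g*L*cos(angle)
= 15 * 9.81 * 5.7 * cos(23 deg)
= 15 * 9.81 * 5.7 * 0.9205
= 772.078 Nm


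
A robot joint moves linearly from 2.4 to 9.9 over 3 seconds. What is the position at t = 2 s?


s = t/T = 2/3 = 0.6667
p(t) = p0 + (pf-p0)*s
= 2.4 + (9.9 - 2.4) * 0.6667
= 7.4


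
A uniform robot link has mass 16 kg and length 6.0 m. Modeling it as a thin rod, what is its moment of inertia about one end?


I = (1/3) * m * L^2
= (1/3) * 16 * 6.0^2
= 0.333333 * 16 * 36.0
= 192.0 kg*m^2


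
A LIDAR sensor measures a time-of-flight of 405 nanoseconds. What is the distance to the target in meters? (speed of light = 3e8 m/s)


tof = 405 ns = 4.05e-07 s
dist = c * tof / 2
= 3e8 * 4.05e-07 / 2
= 60.75 m


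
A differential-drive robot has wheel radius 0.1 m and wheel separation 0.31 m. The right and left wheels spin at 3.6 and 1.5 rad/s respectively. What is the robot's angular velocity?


vR = r*wR = 0.1*3.6 = 0.36 m/s
vL = r*wL = 0.1*1.5 = 0.15 m/s
v = (vR+vL)/2 = 0.255 m/s
omega = (vR-vL)/L = 0.6774 rad/s
angular velocity = 0.6774 rad/s


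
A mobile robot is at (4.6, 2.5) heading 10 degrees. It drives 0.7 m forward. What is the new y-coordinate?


y_new = y0 + d*sin(theta)
= 2.5 + 0.7*sin(10)
= 2.5 + 0.1216
= 2.6216


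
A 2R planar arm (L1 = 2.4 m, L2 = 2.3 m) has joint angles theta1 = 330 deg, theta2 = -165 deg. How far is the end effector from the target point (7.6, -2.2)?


End effector via forward kinematics:
x = L1*cos(t1) + L2*cos(t1+t2) = -0.1432
y = L1*sin(t1) + L2*sin(t1+t2) = -0.6047
Distance to target:
d = sqrt((7.6 - -0.1432)^2 + (-2.2 - -0.6047)^2)
= sqrt(59.9567 + 2.5449)
= 7.9058 m


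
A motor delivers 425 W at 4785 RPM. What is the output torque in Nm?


omega = 4785 * 2*pi/60 = 501.084 rad/s
tau = P / omega = 425 / 501.084
= 0.8482 Nm


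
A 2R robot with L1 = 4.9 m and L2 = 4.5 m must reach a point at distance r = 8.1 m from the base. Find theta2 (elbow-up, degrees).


cos(theta2) = (r^2 - L1^2 - L2^2) / (2*L1*L2)
cos(theta2) = (65.61 - 24.01 - 20.25) / 44.1
cos(theta2) = 0.484127
theta2 = 61.0447 degrees


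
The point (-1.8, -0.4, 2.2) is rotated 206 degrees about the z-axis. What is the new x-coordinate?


Rotation about z-axis: x' = x*cos(theta) - y*sin(theta)
= -1.8 * -0.8988 - -0.4 * -0.4384
= 1.4425


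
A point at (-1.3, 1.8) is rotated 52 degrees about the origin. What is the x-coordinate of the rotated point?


x' = x*cos(theta) - y*sin(theta)
cos(52 deg) = 0.6157, sin(52 deg) = 0.788
x' = -1.3 * 0.6157 - 1.8 * 0.788
= -0.8004 - 1.4184
= -2.2188


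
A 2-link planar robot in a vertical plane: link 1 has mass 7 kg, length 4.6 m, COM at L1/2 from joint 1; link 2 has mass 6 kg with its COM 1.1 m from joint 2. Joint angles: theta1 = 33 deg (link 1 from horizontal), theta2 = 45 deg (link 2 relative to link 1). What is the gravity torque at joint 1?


Horizontal distance from joint 1 to link-1 COM:
  x_c1 = (L1/2)*cos(t1) = 2.3 * 0.8387 = 1.9289 m
Horizontal distance from joint 1 to link-2 COM:
  x_c2 = L1*cos(t1) + Lc2*cos(t1+t2)
       = 4.6*0.8387 + 1.1*0.2079 = 4.0866 m
tau1 = m1*g*x_c1 + m2*g*x_c2
     = 7*9.81*1.9289 + 6*9.81*4.0866
     = 132.4605 + 240.5365
     = 372.997 Nm


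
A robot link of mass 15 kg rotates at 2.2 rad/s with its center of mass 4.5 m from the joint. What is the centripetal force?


F = m * omega^2 * r
= 15 * 2.2^2 * 4.5
= 15 * 4.84 * 4.5
= 326.7 N


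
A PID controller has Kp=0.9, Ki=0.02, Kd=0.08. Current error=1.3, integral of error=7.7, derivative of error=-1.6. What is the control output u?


u = Kp*e + Ki*int(e) + Kd*de/dt
= 0.9*1.3 + 0.02*7.7 + 0.08*(-1.6)
= 1.17 + 0.154 + -0.128
= 1.196
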